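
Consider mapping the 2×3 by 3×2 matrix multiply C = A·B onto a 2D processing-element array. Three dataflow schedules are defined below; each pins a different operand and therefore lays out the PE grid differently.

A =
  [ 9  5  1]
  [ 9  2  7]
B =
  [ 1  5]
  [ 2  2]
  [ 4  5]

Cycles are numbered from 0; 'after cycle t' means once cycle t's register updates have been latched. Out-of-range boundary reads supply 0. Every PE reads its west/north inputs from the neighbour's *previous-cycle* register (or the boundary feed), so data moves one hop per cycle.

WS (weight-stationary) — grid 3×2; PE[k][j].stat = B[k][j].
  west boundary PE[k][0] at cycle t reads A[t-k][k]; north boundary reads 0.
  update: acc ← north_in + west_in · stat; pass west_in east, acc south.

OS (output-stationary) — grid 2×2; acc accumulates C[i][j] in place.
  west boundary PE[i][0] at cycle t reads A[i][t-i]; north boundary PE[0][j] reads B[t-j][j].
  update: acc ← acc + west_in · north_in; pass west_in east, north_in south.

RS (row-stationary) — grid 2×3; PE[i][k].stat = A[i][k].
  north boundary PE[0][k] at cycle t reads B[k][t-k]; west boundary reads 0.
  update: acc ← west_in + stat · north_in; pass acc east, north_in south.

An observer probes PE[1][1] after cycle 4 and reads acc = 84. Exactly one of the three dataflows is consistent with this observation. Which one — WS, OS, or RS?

dataflow = OS

WS [3×2] PE[1][1] across cycles:
  @0  [1,1]  acc 0  |  →0  ↓0
  @1  [1,1]  acc 0  |  →0  ↓0
  @2  [1,1]  acc 55  |  →5  ↓55
  @3  [1,1]  acc 49  |  →2  ↓49
  @4  [1,1]  acc 0  |  →0  ↓0
OS [2×2] PE[1][1] across cycles:
  @0  [1,1]  acc 0  |  →0  ↓0
  @1  [1,1]  acc 0  |  →0  ↓0
  @2  [1,1]  acc 45  |  →9  ↓5
  @3  [1,1]  acc 49  |  →2  ↓2
  @4  [1,1]  acc 84  |  →7  ↓5
RS [2×3] PE[1][1] across cycles:
  @0  [1,1]  acc 0  |  →0  ↓0
  @1  [1,1]  acc 0  |  →0  ↓0
  @2  [1,1]  acc 13  |  →13  ↓2
  @3  [1,1]  acc 49  |  →49  ↓2
  @4  [1,1]  acc 0  |  →0  ↓0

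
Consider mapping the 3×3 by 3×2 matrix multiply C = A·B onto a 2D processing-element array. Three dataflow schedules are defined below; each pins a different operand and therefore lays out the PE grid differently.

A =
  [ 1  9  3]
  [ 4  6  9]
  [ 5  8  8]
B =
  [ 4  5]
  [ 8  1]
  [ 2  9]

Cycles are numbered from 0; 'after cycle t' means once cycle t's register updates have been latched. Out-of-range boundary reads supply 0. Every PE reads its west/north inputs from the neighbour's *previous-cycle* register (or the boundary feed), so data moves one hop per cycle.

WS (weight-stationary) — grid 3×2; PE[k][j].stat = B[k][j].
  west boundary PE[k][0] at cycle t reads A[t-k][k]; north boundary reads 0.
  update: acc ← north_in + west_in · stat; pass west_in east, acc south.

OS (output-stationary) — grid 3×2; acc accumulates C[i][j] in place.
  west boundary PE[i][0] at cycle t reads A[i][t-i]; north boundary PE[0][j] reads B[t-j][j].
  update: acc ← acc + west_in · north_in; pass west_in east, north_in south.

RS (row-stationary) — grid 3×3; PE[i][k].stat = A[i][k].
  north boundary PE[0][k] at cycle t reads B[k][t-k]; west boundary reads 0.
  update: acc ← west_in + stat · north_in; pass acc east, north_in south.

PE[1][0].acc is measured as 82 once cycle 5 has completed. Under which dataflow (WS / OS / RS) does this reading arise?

WS (3×2 grid), PE[1][0]:
  c0 r1c0: 0 / 0 / 0
  c1 r1c0: 76 / 9 / 76
  c2 r1c0: 64 / 6 / 64
  c3 r1c0: 84 / 8 / 84
  c4 r1c0: 0 / 0 / 0
  c5 r1c0: 0 / 0 / 0
OS (3×2 grid), PE[1][0]:
  c0 r1c0: 0 / 0 / 0
  c1 r1c0: 16 / 4 / 4
  c2 r1c0: 64 / 6 / 8
  c3 r1c0: 82 / 9 / 2
  c4 r1c0: 82 / 0 / 0
  c5 r1c0: 82 / 0 / 0
RS (3×3 grid), PE[1][0]:
  c0 r1c0: 0 / 0 / 0
  c1 r1c0: 16 / 16 / 4
  c2 r1c0: 20 / 20 / 5
  c3 r1c0: 0 / 0 / 0
  c4 r1c0: 0 / 0 / 0
  c5 r1c0: 0 / 0 / 0

dataflow = OS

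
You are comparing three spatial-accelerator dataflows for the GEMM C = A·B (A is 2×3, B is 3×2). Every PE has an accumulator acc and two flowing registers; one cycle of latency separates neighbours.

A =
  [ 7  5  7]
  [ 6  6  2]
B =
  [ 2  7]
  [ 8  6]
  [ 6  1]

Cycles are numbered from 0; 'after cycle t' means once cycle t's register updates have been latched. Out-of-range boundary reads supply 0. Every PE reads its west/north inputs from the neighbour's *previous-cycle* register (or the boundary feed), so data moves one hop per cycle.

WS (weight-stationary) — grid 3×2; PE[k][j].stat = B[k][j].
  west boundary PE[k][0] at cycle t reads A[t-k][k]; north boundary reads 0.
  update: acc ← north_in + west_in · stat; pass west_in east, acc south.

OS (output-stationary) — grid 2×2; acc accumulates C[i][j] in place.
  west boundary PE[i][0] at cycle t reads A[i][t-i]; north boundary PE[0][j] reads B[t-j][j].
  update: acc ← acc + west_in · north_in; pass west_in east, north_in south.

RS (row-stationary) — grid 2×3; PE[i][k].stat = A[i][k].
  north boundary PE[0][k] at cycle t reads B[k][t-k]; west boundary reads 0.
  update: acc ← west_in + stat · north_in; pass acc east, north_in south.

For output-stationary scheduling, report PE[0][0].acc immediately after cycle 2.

Tracing OS — 2×2 array, target PE[0][0]:
  step 0 · PE0,0: acc=14; fwd→7 fwd↓2
  step 1 · PE0,0: acc=54; fwd→5 fwd↓8
  step 2 · PE0,0: acc=96; fwd→7 fwd↓6

PE[0][0].acc = 96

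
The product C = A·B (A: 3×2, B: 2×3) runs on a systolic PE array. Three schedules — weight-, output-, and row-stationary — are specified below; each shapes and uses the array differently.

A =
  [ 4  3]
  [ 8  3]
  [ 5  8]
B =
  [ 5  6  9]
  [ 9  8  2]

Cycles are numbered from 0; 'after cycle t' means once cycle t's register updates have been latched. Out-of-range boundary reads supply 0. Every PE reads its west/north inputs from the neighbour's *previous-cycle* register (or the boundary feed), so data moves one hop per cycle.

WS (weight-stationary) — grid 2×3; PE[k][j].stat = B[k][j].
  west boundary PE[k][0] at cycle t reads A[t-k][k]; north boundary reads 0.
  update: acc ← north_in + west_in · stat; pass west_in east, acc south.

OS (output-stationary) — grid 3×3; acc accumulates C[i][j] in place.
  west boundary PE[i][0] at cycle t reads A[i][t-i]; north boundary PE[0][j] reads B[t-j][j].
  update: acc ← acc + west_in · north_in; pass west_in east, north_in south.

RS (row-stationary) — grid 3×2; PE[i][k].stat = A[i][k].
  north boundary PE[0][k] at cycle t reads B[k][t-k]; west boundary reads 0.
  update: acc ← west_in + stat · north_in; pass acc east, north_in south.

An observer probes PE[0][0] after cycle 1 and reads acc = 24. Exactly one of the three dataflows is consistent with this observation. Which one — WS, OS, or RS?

dataflow = RS

WS [2×3] PE[0][0] across cycles:
  cycle 0: PE[0][0] → acc 20, east 4, south 20
  cycle 1: PE[0][0] → acc 40, east 8, south 40
OS [3×3] PE[0][0] across cycles:
  cycle 0: PE[0][0] → acc 20, east 4, south 5
  cycle 1: PE[0][0] → acc 47, east 3, south 9
RS [3×2] PE[0][0] across cycles:
  cycle 0: PE[0][0] → acc 20, east 20, south 5
  cycle 1: PE[0][0] → acc 24, east 24, south 6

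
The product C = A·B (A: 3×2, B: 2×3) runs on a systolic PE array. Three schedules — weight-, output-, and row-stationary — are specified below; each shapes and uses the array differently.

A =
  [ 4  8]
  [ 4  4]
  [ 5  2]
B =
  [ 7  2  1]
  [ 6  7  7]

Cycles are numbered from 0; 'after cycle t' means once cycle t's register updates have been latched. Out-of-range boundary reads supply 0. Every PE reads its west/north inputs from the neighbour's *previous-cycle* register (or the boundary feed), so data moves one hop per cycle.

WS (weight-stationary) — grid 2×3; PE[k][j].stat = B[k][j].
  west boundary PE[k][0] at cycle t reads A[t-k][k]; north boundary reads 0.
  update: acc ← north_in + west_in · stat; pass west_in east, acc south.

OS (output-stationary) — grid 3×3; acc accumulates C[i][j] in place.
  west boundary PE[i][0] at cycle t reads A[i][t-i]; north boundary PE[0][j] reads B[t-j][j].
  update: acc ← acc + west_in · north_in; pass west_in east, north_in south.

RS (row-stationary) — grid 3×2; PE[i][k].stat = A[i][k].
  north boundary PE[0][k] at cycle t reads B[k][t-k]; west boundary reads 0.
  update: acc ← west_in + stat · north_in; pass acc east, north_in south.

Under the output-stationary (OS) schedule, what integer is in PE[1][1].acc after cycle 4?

OS (3×3). Following PE[1][1] plus its west/north inputs:
  cycle 0: PE[0][1] → acc 0, east 0, south 0
  cycle 0: PE[1][0] → acc 0, east 0, south 0
  cycle 0: PE[1][1] → acc 0, east 0, south 0
  cycle 1: PE[0][1] → acc 8, east 4, south 2
  cycle 1: PE[1][0] → acc 28, east 4, south 7
  cycle 1: PE[1][1] → acc 0, east 0, south 0
  cycle 2: PE[0][1] → acc 64, east 8, south 7
  cycle 2: PE[1][0] → acc 52, east 4, south 6
  cycle 2: PE[1][1] → acc 8, east 4, south 2
  cycle 3: PE[0][1] → acc 64, east 0, south 0
  cycle 3: PE[1][0] → acc 52, east 0, south 0
  cycle 3: PE[1][1] → acc 36, east 4, south 7
  cycle 4: PE[0][1] → acc 64, east 0, south 0
  cycle 4: PE[1][0] → acc 52, east 0, south 0
  cycle 4: PE[1][1] → acc 36, east 0, south 0

PE[1][1].acc = 36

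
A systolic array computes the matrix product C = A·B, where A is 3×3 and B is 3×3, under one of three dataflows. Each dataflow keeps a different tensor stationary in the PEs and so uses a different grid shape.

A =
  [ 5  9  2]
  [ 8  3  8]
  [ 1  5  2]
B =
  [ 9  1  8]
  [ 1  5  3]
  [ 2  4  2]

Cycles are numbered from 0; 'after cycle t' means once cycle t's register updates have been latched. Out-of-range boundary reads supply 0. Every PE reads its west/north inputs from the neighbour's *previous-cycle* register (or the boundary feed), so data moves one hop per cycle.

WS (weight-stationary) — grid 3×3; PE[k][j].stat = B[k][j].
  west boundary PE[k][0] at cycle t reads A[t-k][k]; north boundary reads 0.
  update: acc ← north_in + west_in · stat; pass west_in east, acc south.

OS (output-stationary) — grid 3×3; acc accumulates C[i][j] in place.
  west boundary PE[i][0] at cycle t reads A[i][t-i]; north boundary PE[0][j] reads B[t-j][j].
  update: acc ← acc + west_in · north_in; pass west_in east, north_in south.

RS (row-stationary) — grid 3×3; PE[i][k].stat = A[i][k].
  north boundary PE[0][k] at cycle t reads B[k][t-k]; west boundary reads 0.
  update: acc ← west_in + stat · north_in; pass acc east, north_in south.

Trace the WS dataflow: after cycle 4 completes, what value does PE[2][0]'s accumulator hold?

WS on a 3×3 grid — tracing PE[2][0] and its feeders:
  c0 r1c0: 0 / 0 / 0
  c0 r2c0: 0 / 0 / 0
  c1 r1c0: 54 / 9 / 54
  c1 r2c0: 0 / 0 / 0
  c2 r1c0: 75 / 3 / 75
  c2 r2c0: 58 / 2 / 58
  c3 r1c0: 14 / 5 / 14
  c3 r2c0: 91 / 8 / 91
  c4 r1c0: 0 / 0 / 0
  c4 r2c0: 18 / 2 / 18

PE[2][0].acc = 18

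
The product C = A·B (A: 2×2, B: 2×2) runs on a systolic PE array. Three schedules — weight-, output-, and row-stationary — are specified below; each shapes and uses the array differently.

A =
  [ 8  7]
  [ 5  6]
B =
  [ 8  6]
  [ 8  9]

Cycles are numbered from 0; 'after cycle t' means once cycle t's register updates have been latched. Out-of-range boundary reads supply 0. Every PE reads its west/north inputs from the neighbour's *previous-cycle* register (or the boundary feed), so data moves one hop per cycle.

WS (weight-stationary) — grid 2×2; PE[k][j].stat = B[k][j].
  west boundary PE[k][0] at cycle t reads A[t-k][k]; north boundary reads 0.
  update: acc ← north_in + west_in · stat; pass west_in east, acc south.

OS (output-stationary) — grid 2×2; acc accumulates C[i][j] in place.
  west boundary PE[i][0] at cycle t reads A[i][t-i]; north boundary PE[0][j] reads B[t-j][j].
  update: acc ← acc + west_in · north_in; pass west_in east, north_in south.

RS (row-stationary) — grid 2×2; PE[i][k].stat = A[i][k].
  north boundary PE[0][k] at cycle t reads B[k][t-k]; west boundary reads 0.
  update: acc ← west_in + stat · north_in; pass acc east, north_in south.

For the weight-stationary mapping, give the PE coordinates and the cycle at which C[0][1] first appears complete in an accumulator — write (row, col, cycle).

WS — PE[1][1] is where C[0][1] collects:
  c0 r1c1: 0 / 0 / 0
  c1 r1c1: 0 / 0 / 0
  c2 r1c1: 111 / 7 / 111

(row, col, cycle) = (1, 1, 2)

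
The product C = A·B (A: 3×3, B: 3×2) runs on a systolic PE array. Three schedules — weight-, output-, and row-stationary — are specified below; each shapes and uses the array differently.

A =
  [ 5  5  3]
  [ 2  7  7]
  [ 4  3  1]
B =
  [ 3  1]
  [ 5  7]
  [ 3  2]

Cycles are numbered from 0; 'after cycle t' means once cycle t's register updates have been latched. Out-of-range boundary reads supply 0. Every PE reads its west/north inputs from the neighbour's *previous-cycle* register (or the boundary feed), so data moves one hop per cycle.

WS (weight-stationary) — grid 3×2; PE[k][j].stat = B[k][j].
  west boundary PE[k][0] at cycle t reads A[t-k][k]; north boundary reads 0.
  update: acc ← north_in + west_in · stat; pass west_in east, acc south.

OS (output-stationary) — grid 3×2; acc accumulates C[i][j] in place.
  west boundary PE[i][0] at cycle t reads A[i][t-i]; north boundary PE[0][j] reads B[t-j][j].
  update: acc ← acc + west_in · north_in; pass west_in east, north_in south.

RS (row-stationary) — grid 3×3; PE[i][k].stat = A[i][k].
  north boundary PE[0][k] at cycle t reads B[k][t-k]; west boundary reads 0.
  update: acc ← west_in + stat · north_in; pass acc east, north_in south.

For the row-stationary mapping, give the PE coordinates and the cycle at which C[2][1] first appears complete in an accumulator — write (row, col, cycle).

RS — PE[2][2] is where C[2][1] collects:
  0: (2,2).acc=0  regs=<0,0>
  1: (2,2).acc=0  regs=<0,0>
  2: (2,2).acc=0  regs=<0,0>
  3: (2,2).acc=0  regs=<0,0>
  4: (2,2).acc=30  regs=<30,3>
  5: (2,2).acc=27  regs=<27,2>

(row, col, cycle) = (2, 2, 5)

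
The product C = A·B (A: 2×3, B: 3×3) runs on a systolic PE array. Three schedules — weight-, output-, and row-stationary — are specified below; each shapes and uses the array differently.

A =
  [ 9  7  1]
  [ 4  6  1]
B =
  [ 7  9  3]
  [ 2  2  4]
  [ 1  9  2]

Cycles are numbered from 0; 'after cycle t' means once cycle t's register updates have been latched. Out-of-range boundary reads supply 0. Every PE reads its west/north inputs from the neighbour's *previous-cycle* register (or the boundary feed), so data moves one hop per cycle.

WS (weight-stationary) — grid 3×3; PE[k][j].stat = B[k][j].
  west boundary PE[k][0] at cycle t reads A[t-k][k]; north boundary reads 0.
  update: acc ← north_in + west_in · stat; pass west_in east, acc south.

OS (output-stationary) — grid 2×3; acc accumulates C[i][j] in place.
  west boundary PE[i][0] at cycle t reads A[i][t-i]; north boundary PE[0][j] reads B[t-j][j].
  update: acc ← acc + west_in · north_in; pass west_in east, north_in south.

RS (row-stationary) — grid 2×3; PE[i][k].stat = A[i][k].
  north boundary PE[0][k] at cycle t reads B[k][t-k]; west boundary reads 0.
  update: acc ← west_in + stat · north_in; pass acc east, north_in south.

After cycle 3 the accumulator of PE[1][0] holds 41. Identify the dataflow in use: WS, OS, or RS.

dataflow = OS

WS [3×3] PE[1][0] across cycles:
  step 0 · PE1,0: acc=0; fwd→0 fwd↓0
  step 1 · PE1,0: acc=77; fwd→7 fwd↓77
  step 2 · PE1,0: acc=40; fwd→6 fwd↓40
  step 3 · PE1,0: acc=0; fwd→0 fwd↓0
OS [2×3] PE[1][0] across cycles:
  step 0 · PE1,0: acc=0; fwd→0 fwd↓0
  step 1 · PE1,0: acc=28; fwd→4 fwd↓7
  step 2 · PE1,0: acc=40; fwd→6 fwd↓2
  step 3 · PE1,0: acc=41; fwd→1 fwd↓1
RS [2×3] PE[1][0] across cycles:
  step 0 · PE1,0: acc=0; fwd→0 fwd↓0
  step 1 · PE1,0: acc=28; fwd→28 fwd↓7
  step 2 · PE1,0: acc=36; fwd→36 fwd↓9
  step 3 · PE1,0: acc=12; fwd→12 fwd↓3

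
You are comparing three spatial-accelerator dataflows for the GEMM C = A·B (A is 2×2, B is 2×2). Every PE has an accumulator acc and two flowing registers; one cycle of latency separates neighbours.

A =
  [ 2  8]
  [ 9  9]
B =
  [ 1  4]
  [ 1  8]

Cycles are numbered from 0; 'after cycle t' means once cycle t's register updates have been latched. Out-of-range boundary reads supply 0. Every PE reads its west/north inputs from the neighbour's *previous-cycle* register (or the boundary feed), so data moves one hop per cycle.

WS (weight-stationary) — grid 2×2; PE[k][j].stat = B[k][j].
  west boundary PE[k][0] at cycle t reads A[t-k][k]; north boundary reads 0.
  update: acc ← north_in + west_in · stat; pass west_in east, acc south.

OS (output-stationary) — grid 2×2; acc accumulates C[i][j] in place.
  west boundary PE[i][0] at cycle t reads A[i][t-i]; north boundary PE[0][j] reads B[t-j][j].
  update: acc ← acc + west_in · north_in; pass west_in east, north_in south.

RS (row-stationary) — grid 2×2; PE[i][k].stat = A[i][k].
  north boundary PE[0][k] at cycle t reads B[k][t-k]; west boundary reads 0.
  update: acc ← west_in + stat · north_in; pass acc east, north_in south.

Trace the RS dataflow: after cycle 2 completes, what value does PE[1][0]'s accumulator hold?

RS (2×2). Following PE[1][0] plus its west/north inputs:
  t=0 PE[0][0]: acc=2 h=2 v=1
  t=0 PE[1][0]: acc=0 h=0 v=0
  t=1 PE[0][0]: acc=8 h=8 v=4
  t=1 PE[1][0]: acc=9 h=9 v=1
  t=2 PE[0][0]: acc=0 h=0 v=0
  t=2 PE[1][0]: acc=36 h=36 v=4

PE[1][0].acc = 36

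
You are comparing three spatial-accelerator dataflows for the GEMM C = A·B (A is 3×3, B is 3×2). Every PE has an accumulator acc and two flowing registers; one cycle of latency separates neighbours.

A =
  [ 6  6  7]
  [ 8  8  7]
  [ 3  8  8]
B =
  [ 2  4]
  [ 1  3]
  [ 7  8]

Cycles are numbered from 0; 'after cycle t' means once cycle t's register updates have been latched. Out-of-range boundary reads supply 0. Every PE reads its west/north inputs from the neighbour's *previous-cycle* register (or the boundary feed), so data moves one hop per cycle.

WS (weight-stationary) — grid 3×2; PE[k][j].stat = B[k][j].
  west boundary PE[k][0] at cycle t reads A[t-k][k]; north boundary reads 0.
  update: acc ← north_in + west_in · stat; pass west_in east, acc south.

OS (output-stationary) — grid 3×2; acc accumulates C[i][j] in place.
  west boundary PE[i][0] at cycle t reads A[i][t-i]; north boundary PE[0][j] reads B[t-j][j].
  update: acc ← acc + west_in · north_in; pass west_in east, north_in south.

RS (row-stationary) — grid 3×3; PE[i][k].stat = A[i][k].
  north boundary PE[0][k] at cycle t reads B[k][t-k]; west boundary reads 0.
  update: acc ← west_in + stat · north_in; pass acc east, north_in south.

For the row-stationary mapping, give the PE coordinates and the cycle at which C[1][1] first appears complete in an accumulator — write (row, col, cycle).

(row, col, cycle) = (1, 2, 4)

Under RS, C[1][1] lands at PE[1][2]:
  cycle 0: PE[1][2] → acc 0, east 0, south 0
  cycle 1: PE[1][2] → acc 0, east 0, south 0
  cycle 2: PE[1][2] → acc 0, east 0, south 0
  cycle 3: PE[1][2] → acc 73, east 73, south 7
  cycle 4: PE[1][2] → acc 112, east 112, south 8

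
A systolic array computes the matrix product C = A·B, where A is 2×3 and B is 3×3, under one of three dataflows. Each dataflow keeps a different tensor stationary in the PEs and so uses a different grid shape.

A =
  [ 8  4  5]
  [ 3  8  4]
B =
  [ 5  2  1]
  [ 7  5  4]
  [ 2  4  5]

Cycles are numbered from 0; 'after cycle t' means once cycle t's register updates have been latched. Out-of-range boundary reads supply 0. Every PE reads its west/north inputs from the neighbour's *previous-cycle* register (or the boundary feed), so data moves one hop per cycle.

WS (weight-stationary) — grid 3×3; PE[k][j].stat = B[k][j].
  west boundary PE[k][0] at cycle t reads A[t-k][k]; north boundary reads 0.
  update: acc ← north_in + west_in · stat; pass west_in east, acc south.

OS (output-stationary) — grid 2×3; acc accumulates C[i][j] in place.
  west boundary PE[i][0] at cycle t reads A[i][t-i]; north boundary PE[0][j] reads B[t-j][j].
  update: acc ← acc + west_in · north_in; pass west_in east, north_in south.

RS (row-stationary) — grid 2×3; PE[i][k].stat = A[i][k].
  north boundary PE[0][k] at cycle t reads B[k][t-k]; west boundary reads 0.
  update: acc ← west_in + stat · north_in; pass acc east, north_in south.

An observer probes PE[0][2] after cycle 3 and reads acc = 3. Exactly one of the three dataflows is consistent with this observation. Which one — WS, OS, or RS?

dataflow = WS

WS (3×3 grid), PE[0][2]:
  [0] (0,2) acc=0 (h:0 v:0)
  [1] (0,2) acc=0 (h:0 v:0)
  [2] (0,2) acc=8 (h:8 v:8)
  [3] (0,2) acc=3 (h:3 v:3)
OS (2×3 grid), PE[0][2]:
  [0] (0,2) acc=0 (h:0 v:0)
  [1] (0,2) acc=0 (h:0 v:0)
  [2] (0,2) acc=8 (h:8 v:1)
  [3] (0,2) acc=24 (h:4 v:4)
RS (2×3 grid), PE[0][2]:
  [0] (0,2) acc=0 (h:0 v:0)
  [1] (0,2) acc=0 (h:0 v:0)
  [2] (0,2) acc=78 (h:78 v:2)
  [3] (0,2) acc=56 (h:56 v:4)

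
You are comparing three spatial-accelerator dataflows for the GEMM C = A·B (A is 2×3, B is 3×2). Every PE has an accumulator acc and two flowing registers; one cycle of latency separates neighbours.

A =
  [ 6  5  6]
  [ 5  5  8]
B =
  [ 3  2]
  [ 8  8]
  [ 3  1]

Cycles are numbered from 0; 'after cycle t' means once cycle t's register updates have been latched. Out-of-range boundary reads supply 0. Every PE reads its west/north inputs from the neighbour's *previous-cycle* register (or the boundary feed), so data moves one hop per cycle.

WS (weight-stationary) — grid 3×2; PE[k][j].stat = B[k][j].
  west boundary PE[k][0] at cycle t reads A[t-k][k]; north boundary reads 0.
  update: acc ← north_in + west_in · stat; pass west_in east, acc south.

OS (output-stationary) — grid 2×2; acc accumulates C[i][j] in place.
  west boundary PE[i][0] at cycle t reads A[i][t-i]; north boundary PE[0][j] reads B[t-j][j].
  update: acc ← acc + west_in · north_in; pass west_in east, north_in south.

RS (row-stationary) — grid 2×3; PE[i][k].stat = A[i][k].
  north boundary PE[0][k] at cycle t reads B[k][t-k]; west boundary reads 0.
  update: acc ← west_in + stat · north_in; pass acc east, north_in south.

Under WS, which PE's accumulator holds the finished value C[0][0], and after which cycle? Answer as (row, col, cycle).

(row, col, cycle) = (2, 0, 2)

WS: C[0][0] accumulates in PE[2][0]:
  step 0 · PE2,0: acc=0; fwd→0 fwd↓0
  step 1 · PE2,0: acc=0; fwd→0 fwd↓0
  step 2 · PE2,0: acc=76; fwd→6 fwd↓76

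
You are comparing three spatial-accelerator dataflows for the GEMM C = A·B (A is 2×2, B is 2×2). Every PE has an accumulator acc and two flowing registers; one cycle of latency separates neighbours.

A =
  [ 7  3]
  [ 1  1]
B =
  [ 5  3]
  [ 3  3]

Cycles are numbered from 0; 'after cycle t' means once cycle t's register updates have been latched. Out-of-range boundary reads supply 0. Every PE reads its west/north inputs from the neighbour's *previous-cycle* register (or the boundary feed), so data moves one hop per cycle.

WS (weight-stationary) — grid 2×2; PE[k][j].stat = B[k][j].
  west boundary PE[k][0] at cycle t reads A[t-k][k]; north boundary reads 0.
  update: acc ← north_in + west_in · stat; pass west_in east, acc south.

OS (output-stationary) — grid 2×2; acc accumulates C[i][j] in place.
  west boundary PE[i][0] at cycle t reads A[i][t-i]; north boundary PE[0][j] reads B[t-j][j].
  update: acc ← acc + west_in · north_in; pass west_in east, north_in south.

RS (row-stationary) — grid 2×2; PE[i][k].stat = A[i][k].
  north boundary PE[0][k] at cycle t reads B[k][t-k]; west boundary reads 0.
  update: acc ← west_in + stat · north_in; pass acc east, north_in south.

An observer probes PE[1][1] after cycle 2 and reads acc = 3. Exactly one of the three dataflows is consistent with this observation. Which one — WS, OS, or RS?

Under WS (2×2), PE[1][1]:
  after 0 — PE[1][1] acc=0, pass-E 0, pass-S 0
  after 1 — PE[1][1] acc=0, pass-E 0, pass-S 0
  after 2 — PE[1][1] acc=30, pass-E 3, pass-S 30
Under OS (2×2), PE[1][1]:
  after 0 — PE[1][1] acc=0, pass-E 0, pass-S 0
  after 1 — PE[1][1] acc=0, pass-E 0, pass-S 0
  after 2 — PE[1][1] acc=3, pass-E 1, pass-S 3
Under RS (2×2), PE[1][1]:
  after 0 — PE[1][1] acc=0, pass-E 0, pass-S 0
  after 1 — PE[1][1] acc=0, pass-E 0, pass-S 0
  after 2 — PE[1][1] acc=8, pass-E 8, pass-S 3

dataflow = OS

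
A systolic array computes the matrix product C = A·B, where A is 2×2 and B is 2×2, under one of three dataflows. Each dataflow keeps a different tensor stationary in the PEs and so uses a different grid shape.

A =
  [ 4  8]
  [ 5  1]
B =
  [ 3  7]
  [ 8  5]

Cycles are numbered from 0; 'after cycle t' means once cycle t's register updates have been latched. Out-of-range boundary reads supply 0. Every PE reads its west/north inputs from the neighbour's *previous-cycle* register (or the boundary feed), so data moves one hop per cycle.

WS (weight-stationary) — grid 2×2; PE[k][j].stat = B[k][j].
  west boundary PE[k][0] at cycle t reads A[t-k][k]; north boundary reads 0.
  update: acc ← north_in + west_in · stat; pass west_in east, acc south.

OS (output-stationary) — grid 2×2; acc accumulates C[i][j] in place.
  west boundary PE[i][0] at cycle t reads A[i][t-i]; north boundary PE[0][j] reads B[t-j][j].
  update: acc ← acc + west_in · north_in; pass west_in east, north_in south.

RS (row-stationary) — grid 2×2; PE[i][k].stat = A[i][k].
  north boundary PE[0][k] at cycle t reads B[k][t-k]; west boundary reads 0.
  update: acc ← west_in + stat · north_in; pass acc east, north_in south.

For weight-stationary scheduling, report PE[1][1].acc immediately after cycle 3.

PE[1][1].acc = 40

Tracing WS — 2×2 array, target PE[1][1]:
  [0] (0,1) acc=0 (h:0 v:0)
  [0] (1,0) acc=0 (h:0 v:0)
  [0] (1,1) acc=0 (h:0 v:0)
  [1] (0,1) acc=28 (h:4 v:28)
  [1] (1,0) acc=76 (h:8 v:76)
  [1] (1,1) acc=0 (h:0 v:0)
  [2] (0,1) acc=35 (h:5 v:35)
  [2] (1,0) acc=23 (h:1 v:23)
  [2] (1,1) acc=68 (h:8 v:68)
  [3] (0,1) acc=0 (h:0 v:0)
  [3] (1,0) acc=0 (h:0 v:0)
  [3] (1,1) acc=40 (h:1 v:40)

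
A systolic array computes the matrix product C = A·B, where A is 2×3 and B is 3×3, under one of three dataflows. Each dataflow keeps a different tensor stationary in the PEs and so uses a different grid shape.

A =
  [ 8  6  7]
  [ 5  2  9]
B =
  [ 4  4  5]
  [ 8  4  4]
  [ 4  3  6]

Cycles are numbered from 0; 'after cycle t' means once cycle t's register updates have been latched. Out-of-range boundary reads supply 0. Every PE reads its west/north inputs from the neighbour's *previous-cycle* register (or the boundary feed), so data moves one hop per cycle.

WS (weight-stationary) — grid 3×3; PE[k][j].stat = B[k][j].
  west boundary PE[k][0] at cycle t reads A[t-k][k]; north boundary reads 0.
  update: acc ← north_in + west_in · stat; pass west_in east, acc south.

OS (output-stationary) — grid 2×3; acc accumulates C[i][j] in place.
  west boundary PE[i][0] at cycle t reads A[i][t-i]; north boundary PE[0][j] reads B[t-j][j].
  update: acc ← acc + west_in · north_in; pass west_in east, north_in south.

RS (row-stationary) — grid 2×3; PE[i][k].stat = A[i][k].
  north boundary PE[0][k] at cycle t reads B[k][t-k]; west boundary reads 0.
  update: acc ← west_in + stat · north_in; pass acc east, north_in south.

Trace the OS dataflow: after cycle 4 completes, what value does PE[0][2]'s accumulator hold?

Tracing OS — 2×3 array, target PE[0][2]:
  [0] (0,1) acc=0 (h:0 v:0)
  [0] (0,2) acc=0 (h:0 v:0)
  [1] (0,1) acc=32 (h:8 v:4)
  [1] (0,2) acc=0 (h:0 v:0)
  [2] (0,1) acc=56 (h:6 v:4)
  [2] (0,2) acc=40 (h:8 v:5)
  [3] (0,1) acc=77 (h:7 v:3)
  [3] (0,2) acc=64 (h:6 v:4)
  [4] (0,1) acc=77 (h:0 v:0)
  [4] (0,2) acc=106 (h:7 v:6)

PE[0][2].acc = 106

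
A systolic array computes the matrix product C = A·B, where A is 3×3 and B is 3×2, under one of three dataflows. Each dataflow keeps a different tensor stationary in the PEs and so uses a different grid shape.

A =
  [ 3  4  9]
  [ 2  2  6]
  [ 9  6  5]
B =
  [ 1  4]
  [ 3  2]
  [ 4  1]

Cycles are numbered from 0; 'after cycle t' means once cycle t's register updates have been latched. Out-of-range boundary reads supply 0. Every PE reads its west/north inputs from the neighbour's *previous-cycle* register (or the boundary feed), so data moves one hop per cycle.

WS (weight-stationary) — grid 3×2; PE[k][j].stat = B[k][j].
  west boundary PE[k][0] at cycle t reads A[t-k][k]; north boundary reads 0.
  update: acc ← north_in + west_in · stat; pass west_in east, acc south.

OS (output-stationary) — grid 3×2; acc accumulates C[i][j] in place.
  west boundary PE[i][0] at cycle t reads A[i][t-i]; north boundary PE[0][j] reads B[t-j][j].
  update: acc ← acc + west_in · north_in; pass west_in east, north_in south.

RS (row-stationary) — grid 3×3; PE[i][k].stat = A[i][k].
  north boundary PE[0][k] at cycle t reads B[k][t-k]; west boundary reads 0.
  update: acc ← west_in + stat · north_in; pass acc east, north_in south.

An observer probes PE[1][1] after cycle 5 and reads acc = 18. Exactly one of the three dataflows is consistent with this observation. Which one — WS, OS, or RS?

WS (3×2 grid), PE[1][1]:
  @0  [1,1]  acc 0  |  →0  ↓0
  @1  [1,1]  acc 0  |  →0  ↓0
  @2  [1,1]  acc 20  |  →4  ↓20
  @3  [1,1]  acc 12  |  →2  ↓12
  @4  [1,1]  acc 48  |  →6  ↓48
  @5  [1,1]  acc 0  |  →0  ↓0
OS (3×2 grid), PE[1][1]:
  @0  [1,1]  acc 0  |  →0  ↓0
  @1  [1,1]  acc 0  |  →0  ↓0
  @2  [1,1]  acc 8  |  →2  ↓4
  @3  [1,1]  acc 12  |  →2  ↓2
  @4  [1,1]  acc 18  |  →6  ↓1
  @5  [1,1]  acc 18  |  →0  ↓0
RS (3×3 grid), PE[1][1]:
  @0  [1,1]  acc 0  |  →0  ↓0
  @1  [1,1]  acc 0  |  →0  ↓0
  @2  [1,1]  acc 8  |  →8  ↓3
  @3  [1,1]  acc 12  |  →12  ↓2
  @4  [1,1]  acc 0  |  →0  ↓0
  @5  [1,1]  acc 0  |  →0  ↓0

dataflow = OS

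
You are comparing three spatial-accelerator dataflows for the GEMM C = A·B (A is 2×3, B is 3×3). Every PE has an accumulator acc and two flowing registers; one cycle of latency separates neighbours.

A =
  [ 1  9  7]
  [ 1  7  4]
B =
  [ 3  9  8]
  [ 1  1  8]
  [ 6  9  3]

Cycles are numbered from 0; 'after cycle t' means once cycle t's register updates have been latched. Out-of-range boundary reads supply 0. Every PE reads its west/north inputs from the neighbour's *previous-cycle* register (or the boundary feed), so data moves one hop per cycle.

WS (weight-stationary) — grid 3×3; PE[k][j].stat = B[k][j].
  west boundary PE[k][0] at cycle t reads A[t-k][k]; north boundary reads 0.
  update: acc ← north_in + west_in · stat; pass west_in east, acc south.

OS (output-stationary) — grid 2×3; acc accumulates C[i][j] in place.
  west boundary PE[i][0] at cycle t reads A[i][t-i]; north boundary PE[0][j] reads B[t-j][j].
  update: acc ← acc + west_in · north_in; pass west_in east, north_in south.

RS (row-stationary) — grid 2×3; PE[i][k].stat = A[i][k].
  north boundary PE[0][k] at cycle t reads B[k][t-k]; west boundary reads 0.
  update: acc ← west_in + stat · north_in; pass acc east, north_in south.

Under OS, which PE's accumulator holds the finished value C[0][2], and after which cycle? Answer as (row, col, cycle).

(row, col, cycle) = (0, 2, 4)

Under OS, C[0][2] lands at PE[0][2]:
  c0 r0c2: 0 / 0 / 0
  c1 r0c2: 0 / 0 / 0
  c2 r0c2: 8 / 1 / 8
  c3 r0c2: 80 / 9 / 8
  c4 r0c2: 101 / 7 / 3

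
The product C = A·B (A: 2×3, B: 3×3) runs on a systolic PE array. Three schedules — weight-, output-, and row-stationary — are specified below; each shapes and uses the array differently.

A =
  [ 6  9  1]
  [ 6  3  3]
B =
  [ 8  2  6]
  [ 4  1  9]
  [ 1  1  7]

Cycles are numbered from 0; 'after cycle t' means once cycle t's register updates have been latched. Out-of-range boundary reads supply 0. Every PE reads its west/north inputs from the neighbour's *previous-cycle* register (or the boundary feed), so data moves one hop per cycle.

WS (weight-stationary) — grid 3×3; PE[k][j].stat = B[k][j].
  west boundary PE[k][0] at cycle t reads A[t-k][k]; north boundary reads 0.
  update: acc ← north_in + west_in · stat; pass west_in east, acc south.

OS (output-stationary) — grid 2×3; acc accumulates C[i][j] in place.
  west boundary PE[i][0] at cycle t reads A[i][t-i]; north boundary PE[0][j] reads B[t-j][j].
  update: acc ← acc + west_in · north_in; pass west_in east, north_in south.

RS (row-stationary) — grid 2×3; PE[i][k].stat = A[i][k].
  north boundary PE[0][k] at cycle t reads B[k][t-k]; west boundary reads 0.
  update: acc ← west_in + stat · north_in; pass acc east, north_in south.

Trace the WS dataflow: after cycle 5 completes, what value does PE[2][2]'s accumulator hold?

WS (3×3). Following PE[2][2] plus its west/north inputs:
  [0] (1,2) acc=0 (h:0 v:0)
  [0] (2,1) acc=0 (h:0 v:0)
  [0] (2,2) acc=0 (h:0 v:0)
  [1] (1,2) acc=0 (h:0 v:0)
  [1] (2,1) acc=0 (h:0 v:0)
  [1] (2,2) acc=0 (h:0 v:0)
  [2] (1,2) acc=0 (h:0 v:0)
  [2] (2,1) acc=0 (h:0 v:0)
  [2] (2,2) acc=0 (h:0 v:0)
  [3] (1,2) acc=117 (h:9 v:117)
  [3] (2,1) acc=22 (h:1 v:22)
  [3] (2,2) acc=0 (h:0 v:0)
  [4] (1,2) acc=63 (h:3 v:63)
  [4] (2,1) acc=18 (h:3 v:18)
  [4] (2,2) acc=124 (h:1 v:124)
  [5] (1,2) acc=0 (h:0 v:0)
  [5] (2,1) acc=0 (h:0 v:0)
  [5] (2,2) acc=84 (h:3 v:84)

PE[2][2].acc = 84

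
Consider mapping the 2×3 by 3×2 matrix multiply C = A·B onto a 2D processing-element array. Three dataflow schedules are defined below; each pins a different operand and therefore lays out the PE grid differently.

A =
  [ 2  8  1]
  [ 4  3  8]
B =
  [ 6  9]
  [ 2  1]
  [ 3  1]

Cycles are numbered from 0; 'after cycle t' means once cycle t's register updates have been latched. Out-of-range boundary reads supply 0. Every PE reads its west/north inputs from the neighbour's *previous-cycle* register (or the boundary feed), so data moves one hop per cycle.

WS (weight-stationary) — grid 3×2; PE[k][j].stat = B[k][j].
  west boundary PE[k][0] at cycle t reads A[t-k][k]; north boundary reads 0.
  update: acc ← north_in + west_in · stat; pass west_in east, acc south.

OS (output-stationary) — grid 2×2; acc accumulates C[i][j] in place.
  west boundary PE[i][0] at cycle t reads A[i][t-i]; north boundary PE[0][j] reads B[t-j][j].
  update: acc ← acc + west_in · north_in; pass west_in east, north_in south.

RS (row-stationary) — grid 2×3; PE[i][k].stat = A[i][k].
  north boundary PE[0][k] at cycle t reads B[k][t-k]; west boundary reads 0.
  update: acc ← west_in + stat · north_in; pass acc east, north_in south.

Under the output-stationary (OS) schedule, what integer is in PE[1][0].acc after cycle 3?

OS 2×2: PE[1][0] cycle-by-cycle (with neighbour feeds):
  t=0 PE[0][0]: acc=12 h=2 v=6
  t=0 PE[1][0]: acc=0 h=0 v=0
  t=1 PE[0][0]: acc=28 h=8 v=2
  t=1 PE[1][0]: acc=24 h=4 v=6
  t=2 PE[0][0]: acc=31 h=1 v=3
  t=2 PE[1][0]: acc=30 h=3 v=2
  t=3 PE[0][0]: acc=31 h=0 v=0
  t=3 PE[1][0]: acc=54 h=8 v=3

PE[1][0].acc = 54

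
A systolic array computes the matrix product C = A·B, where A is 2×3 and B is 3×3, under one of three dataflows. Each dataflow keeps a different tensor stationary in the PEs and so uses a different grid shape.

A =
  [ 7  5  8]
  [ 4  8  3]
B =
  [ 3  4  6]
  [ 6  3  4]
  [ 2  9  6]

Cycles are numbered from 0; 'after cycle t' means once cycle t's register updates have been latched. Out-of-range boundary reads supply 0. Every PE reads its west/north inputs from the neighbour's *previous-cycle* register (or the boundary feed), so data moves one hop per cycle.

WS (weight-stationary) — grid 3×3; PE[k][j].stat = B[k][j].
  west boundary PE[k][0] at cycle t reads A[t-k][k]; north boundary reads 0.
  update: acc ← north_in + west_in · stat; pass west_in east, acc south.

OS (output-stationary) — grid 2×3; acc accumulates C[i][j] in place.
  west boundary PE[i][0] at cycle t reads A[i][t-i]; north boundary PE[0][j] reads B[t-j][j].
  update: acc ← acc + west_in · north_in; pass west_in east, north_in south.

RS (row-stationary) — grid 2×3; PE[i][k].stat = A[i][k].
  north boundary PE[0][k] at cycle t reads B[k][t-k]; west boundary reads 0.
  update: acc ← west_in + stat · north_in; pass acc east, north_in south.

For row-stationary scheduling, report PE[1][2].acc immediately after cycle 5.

PE[1][2].acc = 74

RS on a 2×3 grid — tracing PE[1][2] and its feeders:
  step 0 · PE0,2: acc=0; fwd→0 fwd↓0
  step 0 · PE1,1: acc=0; fwd→0 fwd↓0
  step 0 · PE1,2: acc=0; fwd→0 fwd↓0
  step 1 · PE0,2: acc=0; fwd→0 fwd↓0
  step 1 · PE1,1: acc=0; fwd→0 fwd↓0
  step 1 · PE1,2: acc=0; fwd→0 fwd↓0
  step 2 · PE0,2: acc=67; fwd→67 fwd↓2
  step 2 · PE1,1: acc=60; fwd→60 fwd↓6
  step 2 · PE1,2: acc=0; fwd→0 fwd↓0
  step 3 · PE0,2: acc=115; fwd→115 fwd↓9
  step 3 · PE1,1: acc=40; fwd→40 fwd↓3
  step 3 · PE1,2: acc=66; fwd→66 fwd↓2
  step 4 · PE0,2: acc=110; fwd→110 fwd↓6
  step 4 · PE1,1: acc=56; fwd→56 fwd↓4
  step 4 · PE1,2: acc=67; fwd→67 fwd↓9
  step 5 · PE0,2: acc=0; fwd→0 fwd↓0
  step 5 · PE1,1: acc=0; fwd→0 fwd↓0
  step 5 · PE1,2: acc=74; fwd→74 fwd↓6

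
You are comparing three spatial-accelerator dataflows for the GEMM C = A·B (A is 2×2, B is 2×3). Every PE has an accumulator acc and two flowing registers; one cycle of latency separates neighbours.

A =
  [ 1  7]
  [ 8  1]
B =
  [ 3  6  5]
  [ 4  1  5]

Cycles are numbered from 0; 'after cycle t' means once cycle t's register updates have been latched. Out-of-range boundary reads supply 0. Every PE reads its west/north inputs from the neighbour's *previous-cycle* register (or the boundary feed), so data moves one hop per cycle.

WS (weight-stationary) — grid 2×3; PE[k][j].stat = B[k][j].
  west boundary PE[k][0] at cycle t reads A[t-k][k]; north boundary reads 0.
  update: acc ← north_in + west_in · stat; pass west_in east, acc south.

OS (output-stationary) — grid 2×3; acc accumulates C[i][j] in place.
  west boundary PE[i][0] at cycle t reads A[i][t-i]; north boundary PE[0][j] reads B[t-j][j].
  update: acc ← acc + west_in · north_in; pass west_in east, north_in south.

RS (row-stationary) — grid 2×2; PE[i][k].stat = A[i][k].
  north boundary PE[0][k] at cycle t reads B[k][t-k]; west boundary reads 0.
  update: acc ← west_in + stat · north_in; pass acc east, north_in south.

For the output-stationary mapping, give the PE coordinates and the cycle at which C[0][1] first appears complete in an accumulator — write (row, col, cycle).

(row, col, cycle) = (0, 1, 2)

Under OS, C[0][1] lands at PE[0][1]:
  @0  [0,1]  acc 0  |  →0  ↓0
  @1  [0,1]  acc 6  |  →1  ↓6
  @2  [0,1]  acc 13  |  →7  ↓1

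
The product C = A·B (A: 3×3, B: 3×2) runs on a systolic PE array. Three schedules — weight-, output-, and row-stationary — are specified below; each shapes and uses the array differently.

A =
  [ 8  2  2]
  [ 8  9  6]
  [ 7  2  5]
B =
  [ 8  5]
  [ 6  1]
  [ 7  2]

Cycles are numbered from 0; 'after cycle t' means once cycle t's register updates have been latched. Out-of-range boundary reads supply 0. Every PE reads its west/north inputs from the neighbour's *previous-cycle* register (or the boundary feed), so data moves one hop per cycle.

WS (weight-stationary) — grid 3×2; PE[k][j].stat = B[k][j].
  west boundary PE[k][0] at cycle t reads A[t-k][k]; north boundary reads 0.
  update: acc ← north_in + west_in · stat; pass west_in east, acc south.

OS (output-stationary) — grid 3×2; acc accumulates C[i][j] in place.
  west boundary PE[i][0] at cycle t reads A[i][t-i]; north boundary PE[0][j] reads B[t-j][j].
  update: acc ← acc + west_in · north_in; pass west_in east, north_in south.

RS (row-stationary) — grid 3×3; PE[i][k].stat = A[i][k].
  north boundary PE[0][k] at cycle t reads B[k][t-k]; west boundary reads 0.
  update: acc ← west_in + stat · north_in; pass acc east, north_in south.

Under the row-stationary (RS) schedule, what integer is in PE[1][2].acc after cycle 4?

RS (3×3). Following PE[1][2] plus its west/north inputs:
  t=0 PE[0][2]: acc=0 h=0 v=0
  t=0 PE[1][1]: acc=0 h=0 v=0
  t=0 PE[1][2]: acc=0 h=0 v=0
  t=1 PE[0][2]: acc=0 h=0 v=0
  t=1 PE[1][1]: acc=0 h=0 v=0
  t=1 PE[1][2]: acc=0 h=0 v=0
  t=2 PE[0][2]: acc=90 h=90 v=7
  t=2 PE[1][1]: acc=118 h=118 v=6
  t=2 PE[1][2]: acc=0 h=0 v=0
  t=3 PE[0][2]: acc=46 h=46 v=2
  t=3 PE[1][1]: acc=49 h=49 v=1
  t=3 PE[1][2]: acc=160 h=160 v=7
  t=4 PE[0][2]: acc=0 h=0 v=0
  t=4 PE[1][1]: acc=0 h=0 v=0
  t=4 PE[1][2]: acc=61 h=61 v=2

PE[1][2].acc = 61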